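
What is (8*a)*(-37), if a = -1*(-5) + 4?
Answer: -2664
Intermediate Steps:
a = 9 (a = 5 + 4 = 9)
(8*a)*(-37) = (8*9)*(-37) = 72*(-37) = -2664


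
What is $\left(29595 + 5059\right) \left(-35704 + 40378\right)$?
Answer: $161972796$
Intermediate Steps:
$\left(29595 + 5059\right) \left(-35704 + 40378\right) = 34654 \cdot 4674 = 161972796$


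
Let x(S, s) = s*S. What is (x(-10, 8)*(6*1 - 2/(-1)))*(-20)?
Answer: 12800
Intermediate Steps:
x(S, s) = S*s
(x(-10, 8)*(6*1 - 2/(-1)))*(-20) = ((-10*8)*(6*1 - 2/(-1)))*(-20) = -80*(6 - 2*(-1))*(-20) = -80*(6 + 2)*(-20) = -80*8*(-20) = -640*(-20) = 12800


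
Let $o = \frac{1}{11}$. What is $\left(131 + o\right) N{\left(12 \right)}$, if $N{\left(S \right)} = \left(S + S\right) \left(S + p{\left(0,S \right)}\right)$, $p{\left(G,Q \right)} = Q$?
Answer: $\frac{830592}{11} \approx 75508.0$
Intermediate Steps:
$o = \frac{1}{11} \approx 0.090909$
$N{\left(S \right)} = 4 S^{2}$ ($N{\left(S \right)} = \left(S + S\right) \left(S + S\right) = 2 S 2 S = 4 S^{2}$)
$\left(131 + o\right) N{\left(12 \right)} = \left(131 + \frac{1}{11}\right) 4 \cdot 12^{2} = \frac{1442 \cdot 4 \cdot 144}{11} = \frac{1442}{11} \cdot 576 = \frac{830592}{11}$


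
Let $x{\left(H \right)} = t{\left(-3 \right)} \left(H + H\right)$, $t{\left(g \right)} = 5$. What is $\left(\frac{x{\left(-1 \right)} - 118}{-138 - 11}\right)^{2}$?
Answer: $\frac{16384}{22201} \approx 0.73798$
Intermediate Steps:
$x{\left(H \right)} = 10 H$ ($x{\left(H \right)} = 5 \left(H + H\right) = 5 \cdot 2 H = 10 H$)
$\left(\frac{x{\left(-1 \right)} - 118}{-138 - 11}\right)^{2} = \left(\frac{10 \left(-1\right) - 118}{-138 - 11}\right)^{2} = \left(\frac{-10 - 118}{-149}\right)^{2} = \left(\left(-128\right) \left(- \frac{1}{149}\right)\right)^{2} = \left(\frac{128}{149}\right)^{2} = \frac{16384}{22201}$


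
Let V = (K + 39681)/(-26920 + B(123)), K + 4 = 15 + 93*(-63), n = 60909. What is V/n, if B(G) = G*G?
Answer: -33833/718178019 ≈ -4.7109e-5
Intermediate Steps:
B(G) = G²
K = -5848 (K = -4 + (15 + 93*(-63)) = -4 + (15 - 5859) = -4 - 5844 = -5848)
V = -33833/11791 (V = (-5848 + 39681)/(-26920 + 123²) = 33833/(-26920 + 15129) = 33833/(-11791) = 33833*(-1/11791) = -33833/11791 ≈ -2.8694)
V/n = -33833/11791/60909 = -33833/11791*1/60909 = -33833/718178019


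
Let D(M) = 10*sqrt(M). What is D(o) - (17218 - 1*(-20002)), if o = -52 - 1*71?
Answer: -37220 + 10*I*sqrt(123) ≈ -37220.0 + 110.91*I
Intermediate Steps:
o = -123 (o = -52 - 71 = -123)
D(o) - (17218 - 1*(-20002)) = 10*sqrt(-123) - (17218 - 1*(-20002)) = 10*(I*sqrt(123)) - (17218 + 20002) = 10*I*sqrt(123) - 1*37220 = 10*I*sqrt(123) - 37220 = -37220 + 10*I*sqrt(123)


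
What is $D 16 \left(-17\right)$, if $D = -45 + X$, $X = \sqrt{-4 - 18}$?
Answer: $12240 - 272 i \sqrt{22} \approx 12240.0 - 1275.8 i$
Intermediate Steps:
$X = i \sqrt{22}$ ($X = \sqrt{-22} = i \sqrt{22} \approx 4.6904 i$)
$D = -45 + i \sqrt{22} \approx -45.0 + 4.6904 i$
$D 16 \left(-17\right) = \left(-45 + i \sqrt{22}\right) 16 \left(-17\right) = \left(-720 + 16 i \sqrt{22}\right) \left(-17\right) = 12240 - 272 i \sqrt{22}$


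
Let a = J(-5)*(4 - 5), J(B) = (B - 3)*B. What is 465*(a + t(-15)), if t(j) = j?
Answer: -25575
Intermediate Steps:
J(B) = B*(-3 + B) (J(B) = (-3 + B)*B = B*(-3 + B))
a = -40 (a = (-5*(-3 - 5))*(4 - 5) = -5*(-8)*(-1) = 40*(-1) = -40)
465*(a + t(-15)) = 465*(-40 - 15) = 465*(-55) = -25575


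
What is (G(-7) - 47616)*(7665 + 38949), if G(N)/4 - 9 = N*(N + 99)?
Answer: -2337971784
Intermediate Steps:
G(N) = 36 + 4*N*(99 + N) (G(N) = 36 + 4*(N*(N + 99)) = 36 + 4*(N*(99 + N)) = 36 + 4*N*(99 + N))
(G(-7) - 47616)*(7665 + 38949) = ((36 + 4*(-7)**2 + 396*(-7)) - 47616)*(7665 + 38949) = ((36 + 4*49 - 2772) - 47616)*46614 = ((36 + 196 - 2772) - 47616)*46614 = (-2540 - 47616)*46614 = -50156*46614 = -2337971784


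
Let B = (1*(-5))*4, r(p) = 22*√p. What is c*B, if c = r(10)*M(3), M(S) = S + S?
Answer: -2640*√10 ≈ -8348.4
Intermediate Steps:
M(S) = 2*S
B = -20 (B = -5*4 = -20)
c = 132*√10 (c = (22*√10)*(2*3) = (22*√10)*6 = 132*√10 ≈ 417.42)
c*B = (132*√10)*(-20) = -2640*√10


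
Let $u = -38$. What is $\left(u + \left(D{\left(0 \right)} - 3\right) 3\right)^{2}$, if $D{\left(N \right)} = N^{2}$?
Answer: $2209$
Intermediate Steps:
$\left(u + \left(D{\left(0 \right)} - 3\right) 3\right)^{2} = \left(-38 + \left(0^{2} - 3\right) 3\right)^{2} = \left(-38 + \left(0 - 3\right) 3\right)^{2} = \left(-38 - 9\right)^{2} = \left(-47\right)^{2} = 2209$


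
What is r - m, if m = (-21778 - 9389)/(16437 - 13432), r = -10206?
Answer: -30637863/3005 ≈ -10196.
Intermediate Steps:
m = -31167/3005 ≈ -10.372
r - m = -10206 - 1*(-31167/3005) = -10206 + 31167/3005 = -30637863/3005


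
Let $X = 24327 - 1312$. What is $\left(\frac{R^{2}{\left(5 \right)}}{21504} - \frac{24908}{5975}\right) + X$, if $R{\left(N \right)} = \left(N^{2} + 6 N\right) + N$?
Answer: $\frac{61595841341}{2676800} \approx 23011.0$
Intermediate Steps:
$R{\left(N \right)} = N^{2} + 7 N$
$X = 23015$ ($X = 24327 - 1312 = 23015$)
$\left(\frac{R^{2}{\left(5 \right)}}{21504} - \frac{24908}{5975}\right) + X = \left(\frac{\left(5 \left(7 + 5\right)\right)^{2}}{21504} - \frac{24908}{5975}\right) + 23015 = \left(\left(5 \cdot 12\right)^{2} \cdot \frac{1}{21504} - \frac{24908}{5975}\right) + 23015 = \left(60^{2} \cdot \frac{1}{21504} - \frac{24908}{5975}\right) + 23015 = \left(3600 \cdot \frac{1}{21504} - \frac{24908}{5975}\right) + 23015 = \left(\frac{75}{448} - \frac{24908}{5975}\right) + 23015 = - \frac{10710659}{2676800} + 23015 = \frac{61595841341}{2676800}$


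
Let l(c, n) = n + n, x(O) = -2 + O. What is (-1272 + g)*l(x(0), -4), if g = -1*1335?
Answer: 20856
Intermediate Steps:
g = -1335
l(c, n) = 2*n
(-1272 + g)*l(x(0), -4) = (-1272 - 1335)*(2*(-4)) = -2607*(-8) = 20856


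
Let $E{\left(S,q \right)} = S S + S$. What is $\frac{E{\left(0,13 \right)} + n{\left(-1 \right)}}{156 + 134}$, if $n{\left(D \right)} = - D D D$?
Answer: $\frac{1}{290} \approx 0.0034483$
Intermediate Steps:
$E{\left(S,q \right)} = S + S^{2}$ ($E{\left(S,q \right)} = S^{2} + S = S + S^{2}$)
$n{\left(D \right)} = - D^{3}$ ($n{\left(D \right)} = - D^{2} D = - D^{3}$)
$\frac{E{\left(0,13 \right)} + n{\left(-1 \right)}}{156 + 134} = \frac{0 \left(1 + 0\right) - \left(-1\right)^{3}}{156 + 134} = \frac{0 \cdot 1 - -1}{290} = \frac{0 + 1}{290} = \frac{1}{290} \cdot 1 = \frac{1}{290}$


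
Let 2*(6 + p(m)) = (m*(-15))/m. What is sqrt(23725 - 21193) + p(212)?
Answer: -27/2 + 2*sqrt(633) ≈ 36.819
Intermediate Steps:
p(m) = -27/2 (p(m) = -6 + ((m*(-15))/m)/2 = -6 + ((-15*m)/m)/2 = -6 + (1/2)*(-15) = -6 - 15/2 = -27/2)
sqrt(23725 - 21193) + p(212) = sqrt(23725 - 21193) - 27/2 = sqrt(2532) - 27/2 = 2*sqrt(633) - 27/2 = -27/2 + 2*sqrt(633)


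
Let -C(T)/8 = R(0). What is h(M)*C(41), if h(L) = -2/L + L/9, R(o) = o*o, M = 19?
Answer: 0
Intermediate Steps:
R(o) = o²
h(L) = -2/L + L/9 (h(L) = -2/L + L*(⅑) = -2/L + L/9)
C(T) = 0 (C(T) = -8*0² = -8*0 = 0)
h(M)*C(41) = (-2/19 + (⅑)*19)*0 = (-2*1/19 + 19/9)*0 = (-2/19 + 19/9)*0 = (343/171)*0 = 0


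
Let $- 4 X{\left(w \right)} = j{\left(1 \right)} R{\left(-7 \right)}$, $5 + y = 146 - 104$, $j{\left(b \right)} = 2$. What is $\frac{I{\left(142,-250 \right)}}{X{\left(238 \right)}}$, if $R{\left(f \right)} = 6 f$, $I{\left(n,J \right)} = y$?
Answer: $\frac{37}{21} \approx 1.7619$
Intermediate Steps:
$y = 37$ ($y = -5 + \left(146 - 104\right) = -5 + 42 = 37$)
$I{\left(n,J \right)} = 37$
$X{\left(w \right)} = 21$ ($X{\left(w \right)} = - \frac{2 \cdot 6 \left(-7\right)}{4} = - \frac{2 \left(-42\right)}{4} = \left(- \frac{1}{4}\right) \left(-84\right) = 21$)
$\frac{I{\left(142,-250 \right)}}{X{\left(238 \right)}} = \frac{37}{21}$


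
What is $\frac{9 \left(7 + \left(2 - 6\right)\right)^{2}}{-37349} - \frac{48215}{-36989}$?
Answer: $\frac{1797785926}{1381502161} \approx 1.3013$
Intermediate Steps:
$\frac{9 \left(7 + \left(2 - 6\right)\right)^{2}}{-37349} - \frac{48215}{-36989} = 9 \left(7 + \left(2 - 6\right)\right)^{2} \left(- \frac{1}{37349}\right) - - \frac{48215}{36989} = 9 \left(7 - 4\right)^{2} \left(- \frac{1}{37349}\right) + \frac{48215}{36989} = 9 \cdot 3^{2} \left(- \frac{1}{37349}\right) + \frac{48215}{36989} = 9 \cdot 9 \left(- \frac{1}{37349}\right) + \frac{48215}{36989} = 81 \left(- \frac{1}{37349}\right) + \frac{48215}{36989} = - \frac{81}{37349} + \frac{48215}{36989} = \frac{1797785926}{1381502161}$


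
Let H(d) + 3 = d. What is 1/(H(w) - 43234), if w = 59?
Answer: -1/43178 ≈ -2.3160e-5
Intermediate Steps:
H(d) = -3 + d
1/(H(w) - 43234) = 1/((-3 + 59) - 43234) = 1/(56 - 43234) = 1/(-43178) = -1/43178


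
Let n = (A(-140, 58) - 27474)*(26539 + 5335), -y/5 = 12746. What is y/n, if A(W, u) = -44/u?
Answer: 924085/12698091616 ≈ 7.2774e-5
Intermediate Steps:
y = -63730 (y = -5*12746 = -63730)
n = -25396183232/29 (n = (-44/58 - 27474)*(26539 + 5335) = (-44*1/58 - 27474)*31874 = (-22/29 - 27474)*31874 = -796768/29*31874 = -25396183232/29 ≈ -8.7573e+8)
y/n = -63730/(-25396183232/29) = -63730*(-29/25396183232) = 924085/12698091616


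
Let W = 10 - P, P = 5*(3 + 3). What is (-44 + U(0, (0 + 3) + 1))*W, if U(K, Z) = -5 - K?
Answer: 980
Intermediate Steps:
P = 30 (P = 5*6 = 30)
W = -20 (W = 10 - 1*30 = 10 - 30 = -20)
(-44 + U(0, (0 + 3) + 1))*W = (-44 + (-5 - 1*0))*(-20) = (-44 + (-5 + 0))*(-20) = (-44 - 5)*(-20) = -49*(-20) = 980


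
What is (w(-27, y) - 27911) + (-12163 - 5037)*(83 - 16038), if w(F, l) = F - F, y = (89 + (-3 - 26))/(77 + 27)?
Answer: 274398089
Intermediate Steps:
y = 15/26 (y = (89 - 29)/104 = 60*(1/104) = 15/26 ≈ 0.57692)
w(F, l) = 0
(w(-27, y) - 27911) + (-12163 - 5037)*(83 - 16038) = (0 - 27911) + (-12163 - 5037)*(83 - 16038) = -27911 - 17200*(-15955) = -27911 + 274426000 = 274398089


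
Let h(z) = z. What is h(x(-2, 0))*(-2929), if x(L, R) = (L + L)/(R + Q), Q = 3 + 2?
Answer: 11716/5 ≈ 2343.2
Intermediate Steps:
Q = 5
x(L, R) = 2*L/(5 + R) (x(L, R) = (L + L)/(R + 5) = (2*L)/(5 + R) = 2*L/(5 + R))
h(x(-2, 0))*(-2929) = (2*(-2)/(5 + 0))*(-2929) = (2*(-2)/5)*(-2929) = (2*(-2)*(1/5))*(-2929) = -4/5*(-2929) = 11716/5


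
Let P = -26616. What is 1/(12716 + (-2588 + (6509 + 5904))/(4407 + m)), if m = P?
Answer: 7403/94133273 ≈ 7.8644e-5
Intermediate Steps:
m = -26616
1/(12716 + (-2588 + (6509 + 5904))/(4407 + m)) = 1/(12716 + (-2588 + (6509 + 5904))/(4407 - 26616)) = 1/(12716 + (-2588 + 12413)/(-22209)) = 1/(12716 + 9825*(-1/22209)) = 1/(12716 - 3275/7403) = 1/(94133273/7403) = 7403/94133273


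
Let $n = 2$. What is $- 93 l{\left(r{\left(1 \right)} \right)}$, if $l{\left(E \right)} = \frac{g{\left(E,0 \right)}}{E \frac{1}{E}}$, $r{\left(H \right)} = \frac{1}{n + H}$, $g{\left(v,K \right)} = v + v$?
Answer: $-62$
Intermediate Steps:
$g{\left(v,K \right)} = 2 v$
$r{\left(H \right)} = \frac{1}{2 + H}$
$l{\left(E \right)} = 2 E$ ($l{\left(E \right)} = \frac{2 E}{E \frac{1}{E}} = \frac{2 E}{1} = 2 E 1 = 2 E$)
$- 93 l{\left(r{\left(1 \right)} \right)} = - 93 \frac{2}{2 + 1} = - 93 \cdot \frac{2}{3} = - 93 \cdot 2 \cdot \frac{1}{3} = \left(-93\right) \frac{2}{3} = -62$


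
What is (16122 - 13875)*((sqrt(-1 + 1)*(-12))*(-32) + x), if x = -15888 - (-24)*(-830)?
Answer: -80460576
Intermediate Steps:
x = -35808 (x = -15888 - 1*19920 = -15888 - 19920 = -35808)
(16122 - 13875)*((sqrt(-1 + 1)*(-12))*(-32) + x) = (16122 - 13875)*((sqrt(-1 + 1)*(-12))*(-32) - 35808) = 2247*((sqrt(0)*(-12))*(-32) - 35808) = 2247*((0*(-12))*(-32) - 35808) = 2247*(0*(-32) - 35808) = 2247*(0 - 35808) = 2247*(-35808) = -80460576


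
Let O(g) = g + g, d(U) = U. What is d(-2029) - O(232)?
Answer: -2493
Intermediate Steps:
O(g) = 2*g
d(-2029) - O(232) = -2029 - 2*232 = -2029 - 1*464 = -2029 - 464 = -2493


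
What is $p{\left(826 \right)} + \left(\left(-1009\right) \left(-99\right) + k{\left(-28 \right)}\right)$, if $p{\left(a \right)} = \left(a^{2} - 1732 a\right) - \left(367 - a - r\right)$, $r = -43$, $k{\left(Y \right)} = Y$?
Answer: $-648077$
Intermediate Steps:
$p{\left(a \right)} = -410 + a^{2} - 1731 a$ ($p{\left(a \right)} = \left(a^{2} - 1732 a\right) + \left(\left(a - 43\right) - 367\right) = \left(a^{2} - 1732 a\right) + \left(\left(-43 + a\right) - 367\right) = \left(a^{2} - 1732 a\right) + \left(-410 + a\right) = -410 + a^{2} - 1731 a$)
$p{\left(826 \right)} + \left(\left(-1009\right) \left(-99\right) + k{\left(-28 \right)}\right) = \left(-410 + 826^{2} - 1429806\right) - -99863 = \left(-410 + 682276 - 1429806\right) + \left(99891 - 28\right) = -747940 + 99863 = -648077$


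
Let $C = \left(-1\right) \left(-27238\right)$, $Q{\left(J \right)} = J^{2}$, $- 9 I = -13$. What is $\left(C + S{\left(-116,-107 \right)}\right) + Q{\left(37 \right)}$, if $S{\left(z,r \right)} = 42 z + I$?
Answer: $\frac{213628}{9} \approx 23736.0$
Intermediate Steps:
$I = \frac{13}{9}$ ($I = \left(- \frac{1}{9}\right) \left(-13\right) = \frac{13}{9} \approx 1.4444$)
$S{\left(z,r \right)} = \frac{13}{9} + 42 z$ ($S{\left(z,r \right)} = 42 z + \frac{13}{9} = \frac{13}{9} + 42 z$)
$C = 27238$
$\left(C + S{\left(-116,-107 \right)}\right) + Q{\left(37 \right)} = \left(27238 + \left(\frac{13}{9} + 42 \left(-116\right)\right)\right) + 37^{2} = \left(27238 + \left(\frac{13}{9} - 4872\right)\right) + 1369 = \left(27238 - \frac{43835}{9}\right) + 1369 = \frac{201307}{9} + 1369 = \frac{213628}{9}$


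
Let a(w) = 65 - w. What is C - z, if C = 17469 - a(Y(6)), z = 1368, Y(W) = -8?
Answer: 16028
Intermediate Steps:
C = 17396 (C = 17469 - (65 - 1*(-8)) = 17469 - (65 + 8) = 17469 - 1*73 = 17469 - 73 = 17396)
C - z = 17396 - 1*1368 = 17396 - 1368 = 16028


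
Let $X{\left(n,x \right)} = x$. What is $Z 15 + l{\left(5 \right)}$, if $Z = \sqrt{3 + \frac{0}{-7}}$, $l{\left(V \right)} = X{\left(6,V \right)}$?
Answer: $5 + 15 \sqrt{3} \approx 30.981$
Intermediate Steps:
$l{\left(V \right)} = V$
$Z = \sqrt{3}$ ($Z = \sqrt{3 + 0 \left(- \frac{1}{7}\right)} = \sqrt{3 + 0} = \sqrt{3} \approx 1.732$)
$Z 15 + l{\left(5 \right)} = \sqrt{3} \cdot 15 + 5 = 15 \sqrt{3} + 5 = 5 + 15 \sqrt{3}$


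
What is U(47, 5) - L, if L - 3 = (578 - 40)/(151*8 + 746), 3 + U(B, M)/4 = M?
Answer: 4616/977 ≈ 4.7247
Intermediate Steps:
U(B, M) = -12 + 4*M
L = 3200/977 (L = 3 + (578 - 40)/(151*8 + 746) = 3 + 538/(1208 + 746) = 3 + 538/1954 = 3 + 538*(1/1954) = 3 + 269/977 = 3200/977 ≈ 3.2753)
U(47, 5) - L = (-12 + 4*5) - 1*3200/977 = (-12 + 20) - 3200/977 = 8 - 3200/977 = 4616/977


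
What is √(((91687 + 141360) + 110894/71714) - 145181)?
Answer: √112973452598913/35857 ≈ 296.42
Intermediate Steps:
√(((91687 + 141360) + 110894/71714) - 145181) = √((233047 + 110894*(1/71714)) - 145181) = √((233047 + 55447/35857) - 145181) = √(8356421726/35857 - 145181) = √(3150666609/35857) = √112973452598913/35857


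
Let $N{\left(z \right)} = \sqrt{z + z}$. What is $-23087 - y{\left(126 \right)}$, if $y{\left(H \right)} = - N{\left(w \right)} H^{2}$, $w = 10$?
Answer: $-23087 + 31752 \sqrt{5} \approx 47913.0$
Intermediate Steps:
$N{\left(z \right)} = \sqrt{2} \sqrt{z}$ ($N{\left(z \right)} = \sqrt{2 z} = \sqrt{2} \sqrt{z}$)
$y{\left(H \right)} = - 2 \sqrt{5} H^{2}$ ($y{\left(H \right)} = - \sqrt{2} \sqrt{10} H^{2} = - 2 \sqrt{5} H^{2}$)
$-23087 - y{\left(126 \right)} = -23087 - - 2 \sqrt{5} \cdot 126^{2} = -23087 - \left(-2\right) \sqrt{5} \cdot 15876 = -23087 - - 31752 \sqrt{5} = -23087 + 31752 \sqrt{5}$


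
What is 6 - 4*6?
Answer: -18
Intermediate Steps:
6 - 4*6 = 6 - 24 = -18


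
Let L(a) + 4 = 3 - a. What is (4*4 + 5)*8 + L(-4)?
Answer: 171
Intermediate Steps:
L(a) = -1 - a (L(a) = -4 + (3 - a) = -1 - a)
(4*4 + 5)*8 + L(-4) = (4*4 + 5)*8 + (-1 - 1*(-4)) = (16 + 5)*8 + (-1 + 4) = 21*8 + 3 = 168 + 3 = 171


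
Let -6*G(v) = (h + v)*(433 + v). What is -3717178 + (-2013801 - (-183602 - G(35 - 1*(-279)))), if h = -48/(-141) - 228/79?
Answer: -20741386336/3713 ≈ -5.5862e+6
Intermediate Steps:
h = -9452/3713 (h = -48*(-1/141) - 228*1/79 = 16/47 - 228/79 = -9452/3713 ≈ -2.5457)
G(v) = -(433 + v)*(-9452/3713 + v)/6 (G(v) = -(-9452/3713 + v)*(433 + v)/6 = -(433 + v)*(-9452/3713 + v)/6)
-3717178 + (-2013801 - (-183602 - G(35 - 1*(-279)))) = -3717178 + (-2013801 - (-183602 - (2046358/11139 - 532759*(35 - 1*(-279))/7426 - (35 - 1*(-279))²/6))) = -3717178 + (-2013801 - (-183602 - (2046358/11139 - 532759*(35 + 279)/7426 - (35 + 279)²/6))) = -3717178 + (-2013801 - (-183602 - (2046358/11139 - 532759/7426*314 - ⅙*314²))) = -3717178 + (-2013801 - (-183602 - (2046358/11139 - 83643163/3713 - ⅙*98596))) = -3717178 + (-2013801 - (-183602 - (2046358/11139 - 83643163/3713 - 49298/3))) = -3717178 + (-2013801 - (-183602 - 1*(-143975535/3713))) = -3717178 + (-2013801 - (-183602 + 143975535/3713)) = -3717178 + (-2013801 - 1*(-537738691/3713)) = -3717178 + (-2013801 + 537738691/3713) = -3717178 - 6939504422/3713 = -20741386336/3713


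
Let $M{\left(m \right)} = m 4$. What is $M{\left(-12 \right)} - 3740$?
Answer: $-3788$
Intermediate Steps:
$M{\left(m \right)} = 4 m$
$M{\left(-12 \right)} - 3740 = 4 \left(-12\right) - 3740 = -48 - 3740 = -3788$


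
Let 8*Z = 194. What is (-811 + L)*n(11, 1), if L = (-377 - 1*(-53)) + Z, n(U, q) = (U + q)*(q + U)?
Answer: -159948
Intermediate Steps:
Z = 97/4 (Z = (1/8)*194 = 97/4 ≈ 24.250)
n(U, q) = (U + q)**2 (n(U, q) = (U + q)*(U + q) = (U + q)**2)
L = -1199/4 (L = (-377 - 1*(-53)) + 97/4 = (-377 + 53) + 97/4 = -324 + 97/4 = -1199/4 ≈ -299.75)
(-811 + L)*n(11, 1) = (-811 - 1199/4)*(11 + 1)**2 = -4443/4*12**2 = -4443/4*144 = -159948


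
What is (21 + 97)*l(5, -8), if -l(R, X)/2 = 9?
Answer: -2124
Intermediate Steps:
l(R, X) = -18 (l(R, X) = -2*9 = -18)
(21 + 97)*l(5, -8) = (21 + 97)*(-18) = 118*(-18) = -2124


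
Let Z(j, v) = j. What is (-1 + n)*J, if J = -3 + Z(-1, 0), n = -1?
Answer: 8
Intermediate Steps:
J = -4 (J = -3 - 1 = -4)
(-1 + n)*J = (-1 - 1)*(-4) = -2*(-4) = 8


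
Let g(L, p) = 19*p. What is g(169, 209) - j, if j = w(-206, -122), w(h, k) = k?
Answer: 4093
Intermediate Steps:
j = -122
g(169, 209) - j = 19*209 - 1*(-122) = 3971 + 122 = 4093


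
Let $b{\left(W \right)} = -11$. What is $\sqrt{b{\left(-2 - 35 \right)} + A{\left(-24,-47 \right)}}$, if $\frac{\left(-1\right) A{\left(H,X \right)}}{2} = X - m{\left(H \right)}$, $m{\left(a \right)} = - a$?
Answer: $\sqrt{131} \approx 11.446$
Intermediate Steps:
$A{\left(H,X \right)} = - 2 H - 2 X$ ($A{\left(H,X \right)} = - 2 \left(X - - H\right) = - 2 \left(X + H\right) = - 2 \left(H + X\right) = - 2 H - 2 X$)
$\sqrt{b{\left(-2 - 35 \right)} + A{\left(-24,-47 \right)}} = \sqrt{-11 - -142} = \sqrt{-11 + \left(48 + 94\right)} = \sqrt{-11 + 142} = \sqrt{131}$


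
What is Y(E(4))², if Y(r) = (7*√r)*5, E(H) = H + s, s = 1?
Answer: 6125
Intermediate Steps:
E(H) = 1 + H (E(H) = H + 1 = 1 + H)
Y(r) = 35*√r
Y(E(4))² = (35*√(1 + 4))² = (35*√5)² = 6125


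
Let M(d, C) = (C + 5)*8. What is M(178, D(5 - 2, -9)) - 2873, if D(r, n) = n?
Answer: -2905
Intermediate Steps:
M(d, C) = 40 + 8*C (M(d, C) = (5 + C)*8 = 40 + 8*C)
M(178, D(5 - 2, -9)) - 2873 = (40 + 8*(-9)) - 2873 = (40 - 72) - 2873 = -32 - 2873 = -2905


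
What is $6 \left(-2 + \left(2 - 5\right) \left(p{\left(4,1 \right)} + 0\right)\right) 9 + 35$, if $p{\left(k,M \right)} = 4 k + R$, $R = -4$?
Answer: $-2017$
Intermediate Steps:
$p{\left(k,M \right)} = -4 + 4 k$ ($p{\left(k,M \right)} = 4 k - 4 = -4 + 4 k$)
$6 \left(-2 + \left(2 - 5\right) \left(p{\left(4,1 \right)} + 0\right)\right) 9 + 35 = 6 \left(-2 + \left(2 - 5\right) \left(\left(-4 + 4 \cdot 4\right) + 0\right)\right) 9 + 35 = 6 \left(-2 - 3 \left(\left(-4 + 16\right) + 0\right)\right) 9 + 35 = 6 \left(-2 - 3 \left(12 + 0\right)\right) 9 + 35 = 6 \left(-2 - 36\right) 9 + 35 = 6 \left(-38\right) 9 + 35 = \left(-228\right) 9 + 35 = -2052 + 35 = -2017$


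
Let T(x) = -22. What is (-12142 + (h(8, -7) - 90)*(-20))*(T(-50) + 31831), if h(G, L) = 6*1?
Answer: -332785758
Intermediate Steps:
h(G, L) = 6
(-12142 + (h(8, -7) - 90)*(-20))*(T(-50) + 31831) = (-12142 + (6 - 90)*(-20))*(-22 + 31831) = (-12142 - 84*(-20))*31809 = (-12142 + 1680)*31809 = -10462*31809 = -332785758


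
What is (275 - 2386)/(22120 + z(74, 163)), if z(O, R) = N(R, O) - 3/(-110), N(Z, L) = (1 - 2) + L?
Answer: -232210/2441233 ≈ -0.095120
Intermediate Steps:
N(Z, L) = -1 + L
z(O, R) = -107/110 + O (z(O, R) = (-1 + O) - 3/(-110) = (-1 + O) - 3*(-1)/110 = (-1 + O) - 1*(-3/110) = (-1 + O) + 3/110 = -107/110 + O)
(275 - 2386)/(22120 + z(74, 163)) = (275 - 2386)/(22120 + (-107/110 + 74)) = -2111/(22120 + 8033/110) = -2111/2441233/110 = -2111*110/2441233 = -232210/2441233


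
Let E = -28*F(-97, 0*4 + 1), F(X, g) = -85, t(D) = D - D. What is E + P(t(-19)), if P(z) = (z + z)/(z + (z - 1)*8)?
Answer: 2380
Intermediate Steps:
t(D) = 0
P(z) = 2*z/(-8 + 9*z) (P(z) = (2*z)/(z + (-1 + z)*8) = (2*z)/(z + (-8 + 8*z)) = (2*z)/(-8 + 9*z) = 2*z/(-8 + 9*z))
E = 2380 (E = -28*(-85) = 2380)
E + P(t(-19)) = 2380 + 2*0/(-8 + 9*0) = 2380 + 2*0/(-8 + 0) = 2380 + 2*0/(-8) = 2380 + 2*0*(-1/8) = 2380 + 0 = 2380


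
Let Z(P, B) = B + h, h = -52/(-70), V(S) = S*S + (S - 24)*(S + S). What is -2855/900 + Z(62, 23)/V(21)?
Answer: -136571/44100 ≈ -3.0968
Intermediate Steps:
V(S) = S**2 + 2*S*(-24 + S) (V(S) = S**2 + (-24 + S)*(2*S) = S**2 + 2*S*(-24 + S))
h = 26/35 (h = -52*(-1/70) = 26/35 ≈ 0.74286)
Z(P, B) = 26/35 + B (Z(P, B) = B + 26/35 = 26/35 + B)
-2855/900 + Z(62, 23)/V(21) = -2855/900 + (26/35 + 23)/((3*21*(-16 + 21))) = -2855*1/900 + 831/(35*((3*21*5))) = -571/180 + (831/35)/315 = -571/180 + (831/35)*(1/315) = -571/180 + 277/3675 = -136571/44100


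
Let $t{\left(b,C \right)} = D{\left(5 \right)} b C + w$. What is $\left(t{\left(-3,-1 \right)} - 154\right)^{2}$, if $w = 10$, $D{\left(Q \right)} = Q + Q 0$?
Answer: $16641$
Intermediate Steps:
$D{\left(Q \right)} = Q$ ($D{\left(Q \right)} = Q + 0 = Q$)
$t{\left(b,C \right)} = 10 + 5 C b$ ($t{\left(b,C \right)} = 5 b C + 10 = 5 C b + 10 = 10 + 5 C b$)
$\left(t{\left(-3,-1 \right)} - 154\right)^{2} = \left(\left(10 + 5 \left(-1\right) \left(-3\right)\right) - 154\right)^{2} = \left(\left(10 + 15\right) - 154\right)^{2} = \left(25 - 154\right)^{2} = \left(-129\right)^{2} = 16641$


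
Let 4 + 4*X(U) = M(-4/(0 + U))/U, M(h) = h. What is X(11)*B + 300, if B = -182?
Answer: 58504/121 ≈ 483.50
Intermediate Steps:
X(U) = -1 - 1/U² (X(U) = -1 + ((-4/(0 + U))/U)/4 = -1 + ((-4/U)/U)/4 = -1 + (-4/U²)/4 = -1 - 1/U²)
X(11)*B + 300 = (-1 - 1/11²)*(-182) + 300 = (-1 - 1*1/121)*(-182) + 300 = (-1 - 1/121)*(-182) + 300 = -122/121*(-182) + 300 = 22204/121 + 300 = 58504/121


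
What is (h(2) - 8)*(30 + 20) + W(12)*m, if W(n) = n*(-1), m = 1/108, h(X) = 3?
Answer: -2251/9 ≈ -250.11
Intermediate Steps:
m = 1/108 ≈ 0.0092593
W(n) = -n
(h(2) - 8)*(30 + 20) + W(12)*m = (3 - 8)*(30 + 20) - 1*12*(1/108) = -5*50 - 12*1/108 = -250 - 1/9 = -2251/9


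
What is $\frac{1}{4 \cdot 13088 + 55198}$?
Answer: $\frac{1}{107550} \approx 9.298 \cdot 10^{-6}$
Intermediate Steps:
$\frac{1}{4 \cdot 13088 + 55198} = \frac{1}{52352 + 55198} = \frac{1}{107550}$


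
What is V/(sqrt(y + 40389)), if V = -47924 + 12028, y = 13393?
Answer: -17948*sqrt(53782)/26891 ≈ -154.78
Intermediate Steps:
V = -35896
V/(sqrt(y + 40389)) = -35896/sqrt(13393 + 40389) = -35896*sqrt(53782)/53782 = -17948*sqrt(53782)/26891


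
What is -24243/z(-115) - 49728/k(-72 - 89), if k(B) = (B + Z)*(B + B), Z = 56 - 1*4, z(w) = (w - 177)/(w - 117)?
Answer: -3525336954/183011 ≈ -19263.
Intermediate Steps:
z(w) = (-177 + w)/(-117 + w)
Z = 52 (Z = 56 - 4 = 52)
k(B) = 2*B*(52 + B) (k(B) = (B + 52)*(B + B) = (52 + B)*(2*B) = 2*B*(52 + B))
-24243/z(-115) - 49728/k(-72 - 89) = -24243*(-117 - 115)/(-177 - 115) - 49728*1/(2*(-72 - 89)*(52 + (-72 - 89))) = -24243/(-292/(-232)) - 49728*(-1/(322*(52 - 161))) = -24243/((-1/232*(-292))) - 49728/(2*(-161)*(-109)) = -24243/73/58 - 49728/35098 = -24243*58/73 - 49728*1/35098 = -1406094/73 - 3552/2507 = -3525336954/183011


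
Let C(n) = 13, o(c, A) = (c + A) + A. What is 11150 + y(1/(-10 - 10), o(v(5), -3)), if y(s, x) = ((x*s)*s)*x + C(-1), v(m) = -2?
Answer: 279079/25 ≈ 11163.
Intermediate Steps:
o(c, A) = c + 2*A (o(c, A) = (A + c) + A = c + 2*A)
y(s, x) = 13 + s**2*x**2 (y(s, x) = ((x*s)*s)*x + 13 = ((s*x)*s)*x + 13 = (x*s**2)*x + 13 = s**2*x**2 + 13 = 13 + s**2*x**2)
11150 + y(1/(-10 - 10), o(v(5), -3)) = 11150 + (13 + (1/(-10 - 10))**2*(-2 + 2*(-3))**2) = 11150 + (13 + (1/(-20))**2*(-2 - 6)**2) = 11150 + (13 + (-1/20)**2*(-8)**2) = 11150 + (13 + (1/400)*64) = 11150 + (13 + 4/25) = 11150 + 329/25 = 279079/25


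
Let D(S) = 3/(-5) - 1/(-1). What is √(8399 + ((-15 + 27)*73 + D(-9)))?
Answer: 3*√25765/5 ≈ 96.309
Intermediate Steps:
D(S) = ⅖ (D(S) = 3*(-⅕) - 1*(-1) = -⅗ + 1 = ⅖)
√(8399 + ((-15 + 27)*73 + D(-9))) = √(8399 + ((-15 + 27)*73 + ⅖)) = √(8399 + (12*73 + ⅖)) = √(8399 + (876 + ⅖)) = √(8399 + 4382/5) = √(46377/5) = 3*√25765/5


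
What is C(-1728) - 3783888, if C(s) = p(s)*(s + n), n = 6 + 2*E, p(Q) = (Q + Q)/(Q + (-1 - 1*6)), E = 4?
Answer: -6570969264/1735 ≈ -3.7873e+6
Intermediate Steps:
p(Q) = 2*Q/(-7 + Q) (p(Q) = (2*Q)/(Q + (-1 - 6)) = (2*Q)/(Q - 7) = (2*Q)/(-7 + Q) = 2*Q/(-7 + Q))
n = 14 (n = 6 + 2*4 = 6 + 8 = 14)
C(s) = 2*s*(14 + s)/(-7 + s) (C(s) = (2*s/(-7 + s))*(s + 14) = (2*s/(-7 + s))*(14 + s) = 2*s*(14 + s)/(-7 + s))
C(-1728) - 3783888 = 2*(-1728)*(14 - 1728)/(-7 - 1728) - 3783888 = 2*(-1728)*(-1714)/(-1735) - 3783888 = 2*(-1728)*(-1/1735)*(-1714) - 3783888 = -5923584/1735 - 3783888 = -6570969264/1735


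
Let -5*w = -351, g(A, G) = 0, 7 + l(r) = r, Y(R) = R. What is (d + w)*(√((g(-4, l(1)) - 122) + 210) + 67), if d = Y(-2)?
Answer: 22847/5 + 682*√22/5 ≈ 5209.2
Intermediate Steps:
l(r) = -7 + r
d = -2
w = 351/5 (w = -⅕*(-351) = 351/5 ≈ 70.200)
(d + w)*(√((g(-4, l(1)) - 122) + 210) + 67) = (-2 + 351/5)*(√((0 - 122) + 210) + 67) = 341*(√(-122 + 210) + 67)/5 = 341*(√88 + 67)/5 = 341*(2*√22 + 67)/5 = 341*(67 + 2*√22)/5 = 22847/5 + 682*√22/5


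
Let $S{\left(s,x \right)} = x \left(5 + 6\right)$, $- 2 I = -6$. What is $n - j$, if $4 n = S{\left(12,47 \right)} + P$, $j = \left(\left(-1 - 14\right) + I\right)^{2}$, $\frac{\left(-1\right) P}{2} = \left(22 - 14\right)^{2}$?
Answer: $- \frac{187}{4} \approx -46.75$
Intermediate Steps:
$I = 3$ ($I = \left(- \frac{1}{2}\right) \left(-6\right) = 3$)
$S{\left(s,x \right)} = 11 x$ ($S{\left(s,x \right)} = x 11 = 11 x$)
$P = -128$ ($P = - 2 \left(22 - 14\right)^{2} = - 2 \cdot 8^{2} = \left(-2\right) 64 = -128$)
$j = 144$ ($j = \left(\left(-1 - 14\right) + 3\right)^{2} = \left(-15 + 3\right)^{2} = \left(-12\right)^{2} = 144$)
$n = \frac{389}{4}$ ($n = \frac{11 \cdot 47 - 128}{4} = \frac{517 - 128}{4} = \frac{1}{4} \cdot 389 = \frac{389}{4} \approx 97.25$)
$n - j = \frac{389}{4} - 144 = - \frac{187}{4}$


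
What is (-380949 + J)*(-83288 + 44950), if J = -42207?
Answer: 16222954728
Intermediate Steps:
(-380949 + J)*(-83288 + 44950) = (-380949 - 42207)*(-83288 + 44950) = -423156*(-38338) = 16222954728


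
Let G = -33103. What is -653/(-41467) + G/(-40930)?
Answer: 1399409391/1697244310 ≈ 0.82452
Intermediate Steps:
-653/(-41467) + G/(-40930) = -653/(-41467) - 33103/(-40930) = -653*(-1/41467) - 33103*(-1/40930) = 653/41467 + 33103/40930 = 1399409391/1697244310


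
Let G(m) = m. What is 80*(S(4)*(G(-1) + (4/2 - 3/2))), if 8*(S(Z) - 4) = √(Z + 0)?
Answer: -170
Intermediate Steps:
S(Z) = 4 + √Z/8 (S(Z) = 4 + √(Z + 0)/8 = 4 + √Z/8)
80*(S(4)*(G(-1) + (4/2 - 3/2))) = 80*((4 + √4/8)*(-1 + (4/2 - 3/2))) = 80*((4 + (⅛)*2)*(-1 + (4*(½) - 3*½))) = 80*((4 + ¼)*(-1 + (2 - 3/2))) = 80*(17*(-1 + ½)/4) = 80*((17/4)*(-½)) = 80*(-17/8) = -170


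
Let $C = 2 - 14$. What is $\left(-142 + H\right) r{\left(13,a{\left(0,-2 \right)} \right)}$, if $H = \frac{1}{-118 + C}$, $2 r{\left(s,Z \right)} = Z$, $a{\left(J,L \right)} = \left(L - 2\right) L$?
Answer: $- \frac{36922}{65} \approx -568.03$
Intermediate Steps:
$C = -12$
$a{\left(J,L \right)} = L \left(-2 + L\right)$ ($a{\left(J,L \right)} = \left(-2 + L\right) L = L \left(-2 + L\right)$)
$r{\left(s,Z \right)} = \frac{Z}{2}$
$H = - \frac{1}{130}$ ($H = \frac{1}{-118 - 12} = \frac{1}{-130} = - \frac{1}{130} \approx -0.0076923$)
$\left(-142 + H\right) r{\left(13,a{\left(0,-2 \right)} \right)} = \left(-142 - \frac{1}{130}\right) \frac{\left(-2\right) \left(-2 - 2\right)}{2} = - \frac{18461 \frac{\left(-2\right) \left(-4\right)}{2}}{130} = - \frac{18461 \cdot \frac{1}{2} \cdot 8}{130} = \left(- \frac{18461}{130}\right) 4 = - \frac{36922}{65}$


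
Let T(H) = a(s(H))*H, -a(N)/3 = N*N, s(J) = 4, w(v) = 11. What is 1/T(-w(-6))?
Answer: 1/528 ≈ 0.0018939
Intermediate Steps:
a(N) = -3*N² (a(N) = -3*N*N = -3*N²)
T(H) = -48*H (T(H) = (-3*4²)*H = (-3*16)*H = -48*H)
1/T(-w(-6)) = 1/(-(-48)*11) = 1/(-48*(-11)) = 1/528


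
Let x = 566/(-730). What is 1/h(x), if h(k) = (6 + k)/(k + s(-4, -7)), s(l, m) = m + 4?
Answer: -1378/1907 ≈ -0.72260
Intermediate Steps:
s(l, m) = 4 + m
x = -283/365 (x = 566*(-1/730) = -283/365 ≈ -0.77534)
h(k) = (6 + k)/(-3 + k) (h(k) = (6 + k)/(k + (4 - 7)) = (6 + k)/(k - 3) = (6 + k)/(-3 + k))
1/h(x) = 1/((6 - 283/365)/(-3 - 283/365)) = 1/((1907/365)/(-1378/365)) = 1/(-365/1378*1907/365) = 1/(-1907/1378) = -1378/1907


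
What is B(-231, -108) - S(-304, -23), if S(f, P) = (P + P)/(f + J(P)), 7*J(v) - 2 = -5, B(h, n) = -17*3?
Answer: -109003/2131 ≈ -51.151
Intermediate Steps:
B(h, n) = -51
J(v) = -3/7 (J(v) = 2/7 + (⅐)*(-5) = 2/7 - 5/7 = -3/7)
S(f, P) = 2*P/(-3/7 + f) (S(f, P) = (P + P)/(f - 3/7) = (2*P)/(-3/7 + f) = 2*P/(-3/7 + f))
B(-231, -108) - S(-304, -23) = -51 - 14*(-23)/(-3 + 7*(-304)) = -51 - 14*(-23)/(-3 - 2128) = -51 - 14*(-23)/(-2131) = -51 - 14*(-23)*(-1)/2131 = -51 - 1*322/2131 = -51 - 322/2131 = -109003/2131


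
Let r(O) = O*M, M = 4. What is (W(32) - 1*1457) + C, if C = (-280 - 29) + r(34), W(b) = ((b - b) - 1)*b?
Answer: -1662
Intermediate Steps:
r(O) = 4*O (r(O) = O*4 = 4*O)
W(b) = -b (W(b) = (0 - 1)*b = -b)
C = -173 (C = (-280 - 29) + 4*34 = -309 + 136 = -173)
(W(32) - 1*1457) + C = (-1*32 - 1*1457) - 173 = (-32 - 1457) - 173 = -1489 - 173 = -1662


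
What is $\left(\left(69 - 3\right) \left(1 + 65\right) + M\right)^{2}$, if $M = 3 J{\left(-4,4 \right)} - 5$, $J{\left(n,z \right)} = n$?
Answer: $18826921$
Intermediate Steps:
$M = -17$ ($M = 3 \left(-4\right) - 5 = -12 - 5 = -17$)
$\left(\left(69 - 3\right) \left(1 + 65\right) + M\right)^{2} = \left(\left(69 - 3\right) \left(1 + 65\right) - 17\right)^{2} = \left(66 \cdot 66 - 17\right)^{2} = \left(4356 - 17\right)^{2} = 4339^{2} = 18826921$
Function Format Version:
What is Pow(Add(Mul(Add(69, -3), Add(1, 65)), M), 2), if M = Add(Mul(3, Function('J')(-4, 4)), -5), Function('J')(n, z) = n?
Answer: 18826921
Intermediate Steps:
M = -17 (M = Add(Mul(3, -4), -5) = Add(-12, -5) = -17)
Pow(Add(Mul(Add(69, -3), Add(1, 65)), M), 2) = Pow(Add(Mul(Add(69, -3), Add(1, 65)), -17), 2) = Pow(Add(Mul(66, 66), -17), 2) = Pow(Add(4356, -17), 2) = Pow(4339, 2) = 18826921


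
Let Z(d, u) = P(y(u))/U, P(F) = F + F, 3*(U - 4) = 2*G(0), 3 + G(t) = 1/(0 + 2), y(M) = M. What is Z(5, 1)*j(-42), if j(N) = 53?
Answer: 318/7 ≈ 45.429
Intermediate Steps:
G(t) = -5/2 (G(t) = -3 + 1/(0 + 2) = -3 + 1/2 = -5/2)
U = 7/3 (U = 4 + (2*(-5/2))/3 = 4 + (1/3)*(-5) = 4 - 5/3 = 7/3 ≈ 2.3333)
P(F) = 2*F
Z(d, u) = 6*u/7 (Z(d, u) = (2*u)/(7/3) = (2*u)*(3/7) = 6*u/7)
Z(5, 1)*j(-42) = ((6/7)*1)*53 = (6/7)*53 = 318/7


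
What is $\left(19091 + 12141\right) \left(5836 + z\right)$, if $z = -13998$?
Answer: $-254915584$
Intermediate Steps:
$\left(19091 + 12141\right) \left(5836 + z\right) = \left(19091 + 12141\right) \left(5836 - 13998\right) = 31232 \left(-8162\right) = -254915584$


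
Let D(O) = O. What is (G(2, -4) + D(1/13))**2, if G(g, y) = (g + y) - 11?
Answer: 28224/169 ≈ 167.01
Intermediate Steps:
G(g, y) = -11 + g + y
(G(2, -4) + D(1/13))**2 = ((-11 + 2 - 4) + 1/13)**2 = (-13 + 1/13)**2 = (-168/13)**2 = 28224/169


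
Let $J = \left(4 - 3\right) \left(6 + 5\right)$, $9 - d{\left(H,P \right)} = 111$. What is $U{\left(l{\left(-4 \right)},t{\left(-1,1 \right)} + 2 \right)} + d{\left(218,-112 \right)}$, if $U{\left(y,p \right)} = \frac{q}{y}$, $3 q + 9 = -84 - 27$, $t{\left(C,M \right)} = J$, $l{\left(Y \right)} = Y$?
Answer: $-92$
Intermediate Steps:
$d{\left(H,P \right)} = -102$ ($d{\left(H,P \right)} = 9 - 111 = -102$)
$J = 11$ ($J = 1 \cdot 11 = 11$)
$t{\left(C,M \right)} = 11$
$q = -40$ ($q = -3 + \frac{-84 - 27}{3} = -3 + \frac{1}{3} \left(-111\right) = -3 - 37 = -40$)
$U{\left(y,p \right)} = - \frac{40}{y}$
$U{\left(l{\left(-4 \right)},t{\left(-1,1 \right)} + 2 \right)} + d{\left(218,-112 \right)} = - \frac{40}{-4} - 102 = \left(-40\right) \left(- \frac{1}{4}\right) - 102 = 10 - 102 = -92$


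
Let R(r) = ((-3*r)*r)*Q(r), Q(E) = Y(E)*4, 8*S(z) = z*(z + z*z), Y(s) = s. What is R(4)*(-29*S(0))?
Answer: 0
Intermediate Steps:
S(z) = z*(z + z**2)/8 (S(z) = (z*(z + z*z))/8 = (z*(z + z**2))/8 = z*(z + z**2)/8)
Q(E) = 4*E (Q(E) = E*4 = 4*E)
R(r) = -12*r**3 (R(r) = ((-3*r)*r)*(4*r) = (-3*r**2)*(4*r) = -12*r**3)
R(4)*(-29*S(0)) = (-12*4**3)*(-29*0**2*(1 + 0)/8) = (-12*64)*(-29*0/8) = -(-22272)*0 = -768*0 = 0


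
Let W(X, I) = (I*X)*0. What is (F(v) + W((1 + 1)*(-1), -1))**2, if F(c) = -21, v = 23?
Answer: 441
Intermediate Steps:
W(X, I) = 0
(F(v) + W((1 + 1)*(-1), -1))**2 = (-21 + 0)**2 = (-21)**2 = 441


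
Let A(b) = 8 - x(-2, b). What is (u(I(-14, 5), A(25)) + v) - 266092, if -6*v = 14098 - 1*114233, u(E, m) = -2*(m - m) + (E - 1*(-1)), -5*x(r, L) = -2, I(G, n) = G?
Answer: -1496495/6 ≈ -2.4942e+5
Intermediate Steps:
x(r, L) = 2/5 (x(r, L) = -1/5*(-2) = 2/5)
A(b) = 38/5 (A(b) = 8 - 1*2/5 = 8 - 2/5 = 38/5)
u(E, m) = 1 + E (u(E, m) = -2*0 + (E + 1) = 0 + (1 + E) = 1 + E)
v = 100135/6 (v = -(14098 - 1*114233)/6 = -(14098 - 114233)/6 = -1/6*(-100135) = 100135/6 ≈ 16689.)
(u(I(-14, 5), A(25)) + v) - 266092 = ((1 - 14) + 100135/6) - 266092 = (-13 + 100135/6) - 266092 = 100057/6 - 266092 = -1496495/6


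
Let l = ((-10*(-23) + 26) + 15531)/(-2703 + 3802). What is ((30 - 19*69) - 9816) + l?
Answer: -12179816/1099 ≈ -11083.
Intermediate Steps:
l = 15787/1099 (l = ((230 + 26) + 15531)/1099 = (256 + 15531)*(1/1099) = 15787*(1/1099) = 15787/1099 ≈ 14.365)
((30 - 19*69) - 9816) + l = ((30 - 19*69) - 9816) + 15787/1099 = ((30 - 1311) - 9816) + 15787/1099 = (-1281 - 9816) + 15787/1099 = -11097 + 15787/1099 = -12179816/1099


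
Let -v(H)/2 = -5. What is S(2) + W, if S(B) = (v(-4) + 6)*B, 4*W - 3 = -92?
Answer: 39/4 ≈ 9.7500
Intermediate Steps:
W = -89/4 (W = ¾ + (¼)*(-92) = ¾ - 23 = -89/4 ≈ -22.250)
v(H) = 10 (v(H) = -2*(-5) = 10)
S(B) = 16*B (S(B) = (10 + 6)*B = 16*B)
S(2) + W = 16*2 - 89/4 = 32 - 89/4 = 39/4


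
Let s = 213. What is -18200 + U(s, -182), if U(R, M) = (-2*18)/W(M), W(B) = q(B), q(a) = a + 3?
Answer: -3257764/179 ≈ -18200.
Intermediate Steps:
q(a) = 3 + a
W(B) = 3 + B
U(R, M) = -36/(3 + M) (U(R, M) = (-2*18)/(3 + M) = -36/(3 + M))
-18200 + U(s, -182) = -18200 - 36/(3 - 182) = -18200 - 36/(-179) = -18200 - 36*(-1/179) = -18200 + 36/179 = -3257764/179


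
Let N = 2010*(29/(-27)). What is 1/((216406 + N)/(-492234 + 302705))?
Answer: -1705761/1928224 ≈ -0.88463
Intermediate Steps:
N = -19430/9 (N = 2010*(29*(-1/27)) = 2010*(-29/27) = -19430/9 ≈ -2158.9)
1/((216406 + N)/(-492234 + 302705)) = 1/((216406 - 19430/9)/(-492234 + 302705)) = 1/((1928224/9)/(-189529)) = 1/((1928224/9)*(-1/189529)) = 1/(-1928224/1705761) = -1705761/1928224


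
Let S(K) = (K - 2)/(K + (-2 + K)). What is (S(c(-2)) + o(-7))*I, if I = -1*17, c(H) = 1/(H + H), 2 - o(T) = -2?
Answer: -833/10 ≈ -83.300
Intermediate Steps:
o(T) = 4 (o(T) = 2 - 1*(-2) = 2 + 2 = 4)
c(H) = 1/(2*H)
S(K) = (-2 + K)/(-2 + 2*K)
I = -17
(S(c(-2)) + o(-7))*I = ((-2 + (½)/(-2))/(2*(-1 + (½)/(-2))) + 4)*(-17) = ((-2 + (½)*(-½))/(2*(-1 + (½)*(-½))) + 4)*(-17) = ((-2 - ¼)/(2*(-1 - ¼)) + 4)*(-17) = ((½)*(-9/4)/(-5/4) + 4)*(-17) = ((½)*(-⅘)*(-9/4) + 4)*(-17) = (9/10 + 4)*(-17) = (49/10)*(-17) = -833/10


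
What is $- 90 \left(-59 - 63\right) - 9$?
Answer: $10971$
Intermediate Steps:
$- 90 \left(-59 - 63\right) - 9 = - 90 \left(-59 - 63\right) + \left(-17 + 8\right) = \left(-90\right) \left(-122\right) - 9 = 10980 - 9 = 10971$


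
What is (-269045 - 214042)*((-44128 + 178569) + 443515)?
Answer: -279203030172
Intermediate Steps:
(-269045 - 214042)*((-44128 + 178569) + 443515) = -483087*(134441 + 443515) = -483087*577956 = -279203030172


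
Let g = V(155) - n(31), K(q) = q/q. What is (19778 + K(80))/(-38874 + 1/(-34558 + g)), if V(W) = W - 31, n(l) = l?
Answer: -681683235/1339792411 ≈ -0.50880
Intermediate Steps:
K(q) = 1
V(W) = -31 + W
g = 93 (g = (-31 + 155) - 1*31 = 124 - 31 = 93)
(19778 + K(80))/(-38874 + 1/(-34558 + g)) = (19778 + 1)/(-38874 + 1/(-34558 + 93)) = 19779/(-38874 + 1/(-34465)) = 19779/(-38874 - 1/34465) = 19779/(-1339792411/34465) = 19779*(-34465/1339792411) = -681683235/1339792411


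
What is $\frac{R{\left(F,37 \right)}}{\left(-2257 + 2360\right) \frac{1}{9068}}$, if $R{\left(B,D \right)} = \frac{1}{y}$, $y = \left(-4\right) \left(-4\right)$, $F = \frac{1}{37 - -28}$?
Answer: $\frac{2267}{412} \approx 5.5024$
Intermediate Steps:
$F = \frac{1}{65}$ ($F = \frac{1}{37 + \left(-12 + 40\right)} = \frac{1}{37 + 28} = \frac{1}{65} \approx 0.015385$)
$y = 16$
$R{\left(B,D \right)} = \frac{1}{16}$
$\frac{R{\left(F,37 \right)}}{\left(-2257 + 2360\right) \frac{1}{9068}} = \frac{1}{16 \frac{-2257 + 2360}{9068}} = \frac{1}{16 \cdot 103 \cdot \frac{1}{9068}} = \frac{1}{16 \cdot \frac{103}{9068}} = \frac{1}{16} \cdot \frac{9068}{103} = \frac{2267}{412}$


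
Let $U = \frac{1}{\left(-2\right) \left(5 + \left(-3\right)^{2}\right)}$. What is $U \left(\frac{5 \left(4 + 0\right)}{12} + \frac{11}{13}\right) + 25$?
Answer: $\frac{1943}{78} \approx 24.91$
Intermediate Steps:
$U = - \frac{1}{28}$ ($U = \frac{1}{\left(-2\right) \left(5 + 9\right)} = \frac{1}{\left(-2\right) 14} = \frac{1}{-28} = - \frac{1}{28} \approx -0.035714$)
$U \left(\frac{5 \left(4 + 0\right)}{12} + \frac{11}{13}\right) + 25 = - \frac{\frac{5 \left(4 + 0\right)}{12} + \frac{11}{13}}{28} + 25 = - \frac{5 \cdot 4 \cdot \frac{1}{12} + 11 \cdot \frac{1}{13}}{28} + 25 = - \frac{20 \cdot \frac{1}{12} + \frac{11}{13}}{28} + 25 = - \frac{\frac{5}{3} + \frac{11}{13}}{28} + 25 = \left(- \frac{1}{28}\right) \frac{98}{39} + 25 = - \frac{7}{78} + 25 = \frac{1943}{78}$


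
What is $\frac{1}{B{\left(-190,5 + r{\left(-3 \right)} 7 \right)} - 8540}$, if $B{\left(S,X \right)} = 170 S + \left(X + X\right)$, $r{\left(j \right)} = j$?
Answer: $- \frac{1}{40872} \approx -2.4467 \cdot 10^{-5}$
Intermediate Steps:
$B{\left(S,X \right)} = 2 X + 170 S$ ($B{\left(S,X \right)} = 170 S + 2 X = 2 X + 170 S$)
$\frac{1}{B{\left(-190,5 + r{\left(-3 \right)} 7 \right)} - 8540} = \frac{1}{\left(2 \left(5 - 21\right) + 170 \left(-190\right)\right) - 8540} = \frac{1}{\left(2 \left(5 - 21\right) - 32300\right) - 8540} = \frac{1}{\left(2 \left(-16\right) - 32300\right) - 8540} = \frac{1}{\left(-32 - 32300\right) - 8540} = \frac{1}{-32332 - 8540} = \frac{1}{-40872} = - \frac{1}{40872}$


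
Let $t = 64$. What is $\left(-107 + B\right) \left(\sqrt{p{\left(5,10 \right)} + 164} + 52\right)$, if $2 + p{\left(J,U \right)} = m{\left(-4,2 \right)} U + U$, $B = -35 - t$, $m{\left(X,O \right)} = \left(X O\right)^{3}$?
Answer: $-10712 - 412 i \sqrt{1237} \approx -10712.0 - 14490.0 i$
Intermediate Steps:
$m{\left(X,O \right)} = O^{3} X^{3}$ ($m{\left(X,O \right)} = \left(O X\right)^{3} = O^{3} X^{3}$)
$B = -99$ ($B = -35 - 64 = -99$)
$p{\left(J,U \right)} = -2 - 511 U$ ($p{\left(J,U \right)} = -2 + \left(2^{3} \left(-4\right)^{3} U + U\right) = -2 + \left(8 \left(-64\right) U + U\right) = -2 + \left(- 512 U + U\right) = -2 - 511 U$)
$\left(-107 + B\right) \left(\sqrt{p{\left(5,10 \right)} + 164} + 52\right) = \left(-107 - 99\right) \left(\sqrt{\left(-2 - 5110\right) + 164} + 52\right) = - 206 \left(\sqrt{\left(-2 - 5110\right) + 164} + 52\right) = - 206 \left(\sqrt{-5112 + 164} + 52\right) = - 206 \left(\sqrt{-4948} + 52\right) = - 206 \left(2 i \sqrt{1237} + 52\right) = - 206 \left(52 + 2 i \sqrt{1237}\right) = -10712 - 412 i \sqrt{1237}$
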